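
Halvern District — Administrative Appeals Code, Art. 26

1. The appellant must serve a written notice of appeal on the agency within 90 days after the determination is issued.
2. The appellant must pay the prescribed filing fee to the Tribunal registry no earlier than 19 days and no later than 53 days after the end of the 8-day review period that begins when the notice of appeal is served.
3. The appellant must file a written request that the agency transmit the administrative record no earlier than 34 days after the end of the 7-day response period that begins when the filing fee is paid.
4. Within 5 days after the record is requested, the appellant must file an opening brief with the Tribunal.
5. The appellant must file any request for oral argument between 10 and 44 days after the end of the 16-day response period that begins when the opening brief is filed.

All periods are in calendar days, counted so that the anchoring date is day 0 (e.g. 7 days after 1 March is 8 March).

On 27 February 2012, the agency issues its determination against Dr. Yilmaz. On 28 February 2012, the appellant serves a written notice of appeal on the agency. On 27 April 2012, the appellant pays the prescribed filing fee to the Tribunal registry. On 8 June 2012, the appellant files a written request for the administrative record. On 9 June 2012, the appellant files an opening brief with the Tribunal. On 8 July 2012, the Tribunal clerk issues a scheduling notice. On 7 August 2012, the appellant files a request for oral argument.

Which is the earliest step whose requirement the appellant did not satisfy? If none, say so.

None — every step was satisfied

(1) due by 27 February 2012 + 90 days = 27 May 2012; completed 28 February 2012, before the deadline.
(2) the permitted window runs from 7 March 2012 + 19 = 26 March 2012 to 7 March 2012 + 53 = 29 April 2012; 27 April 2012 falls inside that range.
(3) permitted from 4 May 2012 + 34 days = 7 June 2012 onward; done 8 June 2012 — permitted.
(4) due by 8 June 2012 + 5 days = 13 June 2012; 9 June 2012 is within that limit.
(5) the permitted window runs from 25 June 2012 + 10 = 5 July 2012 to 25 June 2012 + 44 = 8 August 2012; done 7 August 2012, which is between those dates.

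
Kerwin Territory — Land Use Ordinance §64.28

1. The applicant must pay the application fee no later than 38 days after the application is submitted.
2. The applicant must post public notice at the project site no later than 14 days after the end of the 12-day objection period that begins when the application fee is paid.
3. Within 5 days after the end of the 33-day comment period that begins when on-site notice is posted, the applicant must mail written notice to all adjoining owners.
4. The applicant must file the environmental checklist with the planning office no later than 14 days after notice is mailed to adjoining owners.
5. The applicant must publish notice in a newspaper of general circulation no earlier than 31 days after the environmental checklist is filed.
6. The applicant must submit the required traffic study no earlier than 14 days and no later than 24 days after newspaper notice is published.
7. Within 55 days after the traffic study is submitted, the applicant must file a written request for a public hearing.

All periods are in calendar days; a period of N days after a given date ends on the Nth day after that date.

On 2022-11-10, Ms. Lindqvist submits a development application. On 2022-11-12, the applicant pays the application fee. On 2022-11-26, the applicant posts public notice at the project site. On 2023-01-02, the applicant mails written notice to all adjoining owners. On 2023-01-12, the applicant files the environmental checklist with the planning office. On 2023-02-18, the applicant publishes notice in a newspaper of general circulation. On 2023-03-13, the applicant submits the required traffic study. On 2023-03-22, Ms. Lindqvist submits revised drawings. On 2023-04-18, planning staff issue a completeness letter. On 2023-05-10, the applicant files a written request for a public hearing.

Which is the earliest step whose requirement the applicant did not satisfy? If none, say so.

Step 7

Step 1: 38 days after 2022-11-10 (when the application is submitted) is 2022-12-18; completed 2022-11-12, before the deadline.
Step 2: 14 days after 2022-11-24 (end of the 12-day objection period, which began when the application fee is paid on 2022-11-12) is 2022-12-08; done 2022-11-26 — timely.
Step 3: 5 days after 2022-12-29 (end of the 33-day comment period, which began when on-site notice is posted on 2022-11-26) is 2023-01-03; done 2023-01-02 — timely.
Step 4: 14 days after 2023-01-02 (when notice is mailed to adjoining owners) is 2023-01-16; 2023-01-12 is within that limit.
Step 5: the earliest permitted date is 31 days after 2023-01-12 (when the environmental checklist is filed), i.e. 2023-02-12; 2023-02-18 is on or after that date.
Step 6: the window is 14–24 days after 2023-02-18 (when newspaper notice is published), so 2023-03-04 through 2023-03-14; done 2023-03-13, which is between those dates.
Step 7: 55 days after 2023-03-13 (when the traffic study is submitted) is 2023-05-07; 2023-05-10 misses that deadline by 3 days.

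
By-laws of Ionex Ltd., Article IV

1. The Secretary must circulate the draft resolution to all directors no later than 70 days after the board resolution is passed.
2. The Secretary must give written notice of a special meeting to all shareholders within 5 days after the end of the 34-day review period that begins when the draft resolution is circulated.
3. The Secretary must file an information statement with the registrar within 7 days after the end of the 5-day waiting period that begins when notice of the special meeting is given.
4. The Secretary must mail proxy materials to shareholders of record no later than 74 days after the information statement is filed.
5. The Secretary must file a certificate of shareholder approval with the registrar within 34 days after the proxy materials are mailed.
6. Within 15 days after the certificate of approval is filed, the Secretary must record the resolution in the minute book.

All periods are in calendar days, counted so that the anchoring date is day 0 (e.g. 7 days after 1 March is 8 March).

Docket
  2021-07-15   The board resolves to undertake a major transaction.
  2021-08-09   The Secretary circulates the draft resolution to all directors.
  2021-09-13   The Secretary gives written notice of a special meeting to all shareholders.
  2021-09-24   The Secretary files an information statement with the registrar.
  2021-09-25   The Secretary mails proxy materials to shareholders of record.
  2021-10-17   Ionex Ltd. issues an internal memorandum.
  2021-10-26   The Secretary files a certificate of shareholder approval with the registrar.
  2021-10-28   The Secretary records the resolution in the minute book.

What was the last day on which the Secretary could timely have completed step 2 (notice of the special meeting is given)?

2021-09-17

The draft resolution is circulated on 2021-08-09; the 34-day review period therefore ends 2021-09-12, and step 2 runs from that date. 5 days after 2021-09-12 is 2021-09-17.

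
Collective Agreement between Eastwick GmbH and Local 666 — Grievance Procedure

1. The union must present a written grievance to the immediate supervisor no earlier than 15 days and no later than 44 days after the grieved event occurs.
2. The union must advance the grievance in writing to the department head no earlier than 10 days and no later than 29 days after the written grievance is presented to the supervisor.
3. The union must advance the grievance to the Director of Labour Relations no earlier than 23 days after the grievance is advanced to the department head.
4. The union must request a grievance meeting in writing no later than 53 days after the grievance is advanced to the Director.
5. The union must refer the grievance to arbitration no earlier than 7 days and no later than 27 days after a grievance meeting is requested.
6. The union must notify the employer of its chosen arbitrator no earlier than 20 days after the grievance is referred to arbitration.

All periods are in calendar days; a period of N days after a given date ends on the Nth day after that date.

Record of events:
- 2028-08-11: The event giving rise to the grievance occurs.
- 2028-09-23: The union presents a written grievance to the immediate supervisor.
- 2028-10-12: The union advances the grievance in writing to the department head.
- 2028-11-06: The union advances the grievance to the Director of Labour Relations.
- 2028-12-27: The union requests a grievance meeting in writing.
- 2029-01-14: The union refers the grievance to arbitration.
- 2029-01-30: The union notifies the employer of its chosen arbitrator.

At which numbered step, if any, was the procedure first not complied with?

Step 6

Step 1: the window is 15–44 days after 2028-08-11 (when the grieved event occurs), so 2028-08-26 through 2028-09-24; done 2028-09-23 — within the window.
Step 2: the window is 10–29 days after 2028-09-23 (when the written grievance is presented to the supervisor), so 2028-10-03 through 2028-10-22; 2028-10-12 falls inside that range.
Step 3: the earliest permitted date is 23 days after 2028-10-12 (when the grievance is advanced to the department head), i.e. 2028-11-04; done 2028-11-06 — permitted.
Step 4: 53 days after 2028-11-06 (when the grievance is advanced to the Director) is 2028-12-29; 2028-12-27 is within that limit.
Step 5: the window is 7–27 days after 2028-12-27 (when a grievance meeting is requested), so 2029-01-03 through 2029-01-23; 2029-01-14 falls inside that range.
Step 6: the earliest permitted date is 20 days after 2029-01-14 (when the grievance is referred to arbitration), i.e. 2029-02-03; acted on 2029-01-30, 4 days prematurely.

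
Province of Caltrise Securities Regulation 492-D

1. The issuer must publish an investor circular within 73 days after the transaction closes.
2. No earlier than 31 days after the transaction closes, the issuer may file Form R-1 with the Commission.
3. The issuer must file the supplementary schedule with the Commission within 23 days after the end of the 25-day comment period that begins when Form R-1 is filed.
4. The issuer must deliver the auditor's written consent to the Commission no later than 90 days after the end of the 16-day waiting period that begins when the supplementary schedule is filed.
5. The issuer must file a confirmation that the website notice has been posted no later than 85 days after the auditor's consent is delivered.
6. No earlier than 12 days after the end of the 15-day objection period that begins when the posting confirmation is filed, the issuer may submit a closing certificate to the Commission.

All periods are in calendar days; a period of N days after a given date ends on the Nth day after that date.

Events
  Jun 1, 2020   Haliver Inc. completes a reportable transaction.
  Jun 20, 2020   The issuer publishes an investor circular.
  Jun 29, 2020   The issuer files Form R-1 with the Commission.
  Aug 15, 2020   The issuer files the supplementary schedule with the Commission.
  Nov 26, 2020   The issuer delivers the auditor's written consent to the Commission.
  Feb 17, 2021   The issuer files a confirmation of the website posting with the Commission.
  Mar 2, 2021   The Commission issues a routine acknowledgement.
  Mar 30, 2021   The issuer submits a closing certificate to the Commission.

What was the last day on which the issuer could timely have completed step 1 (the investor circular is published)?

Step 1 runs from Jun 1, 2020, when the transaction closes. 73 days after Jun 1, 2020 is Aug 13, 2020.

Aug 13, 2020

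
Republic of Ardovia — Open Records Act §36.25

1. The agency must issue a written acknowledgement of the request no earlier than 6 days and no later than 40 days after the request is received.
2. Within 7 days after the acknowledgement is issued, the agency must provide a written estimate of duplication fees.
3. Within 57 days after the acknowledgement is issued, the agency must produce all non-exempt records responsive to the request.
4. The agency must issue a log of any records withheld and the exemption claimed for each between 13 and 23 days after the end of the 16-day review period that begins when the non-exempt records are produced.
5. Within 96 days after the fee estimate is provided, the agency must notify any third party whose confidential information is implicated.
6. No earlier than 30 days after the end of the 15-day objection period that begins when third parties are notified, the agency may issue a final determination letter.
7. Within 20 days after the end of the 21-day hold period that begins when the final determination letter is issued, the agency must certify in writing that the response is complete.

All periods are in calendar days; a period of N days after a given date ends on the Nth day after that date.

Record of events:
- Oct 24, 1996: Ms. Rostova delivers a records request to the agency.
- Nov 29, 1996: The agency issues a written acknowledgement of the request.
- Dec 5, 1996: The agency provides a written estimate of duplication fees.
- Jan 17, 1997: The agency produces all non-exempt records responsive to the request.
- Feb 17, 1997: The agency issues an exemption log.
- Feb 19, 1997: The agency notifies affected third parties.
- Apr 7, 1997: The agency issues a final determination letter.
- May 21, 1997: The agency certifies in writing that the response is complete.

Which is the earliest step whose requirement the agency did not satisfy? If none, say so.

Step 7

(1) the permitted window runs from Oct 24, 1996 + 6 = Oct 30, 1996 to Oct 24, 1996 + 40 = Dec 3, 1996; Nov 29, 1996 falls inside that range.
(2) due by Nov 29, 1996 + 7 days = Dec 6, 1996; completed Dec 5, 1996, before the deadline.
(3) due by Nov 29, 1996 + 57 days = Jan 25, 1997; Jan 17, 1997 is within that limit.
(4) the permitted window runs from Feb 2, 1997 + 13 = Feb 15, 1997 to Feb 2, 1997 + 23 = Feb 25, 1997; done Feb 17, 1997 — within the window.
(5) due by Dec 5, 1996 + 96 days = Mar 11, 1997; done Feb 19, 1997 — timely.
(6) permitted from Mar 6, 1997 + 30 days = Apr 5, 1997 onward; Apr 7, 1997 is on or after that date.
(7) due by Apr 28, 1997 + 20 days = May 18, 1997; done May 21, 1997 — 3 days late.
That is the first point of non-compliance.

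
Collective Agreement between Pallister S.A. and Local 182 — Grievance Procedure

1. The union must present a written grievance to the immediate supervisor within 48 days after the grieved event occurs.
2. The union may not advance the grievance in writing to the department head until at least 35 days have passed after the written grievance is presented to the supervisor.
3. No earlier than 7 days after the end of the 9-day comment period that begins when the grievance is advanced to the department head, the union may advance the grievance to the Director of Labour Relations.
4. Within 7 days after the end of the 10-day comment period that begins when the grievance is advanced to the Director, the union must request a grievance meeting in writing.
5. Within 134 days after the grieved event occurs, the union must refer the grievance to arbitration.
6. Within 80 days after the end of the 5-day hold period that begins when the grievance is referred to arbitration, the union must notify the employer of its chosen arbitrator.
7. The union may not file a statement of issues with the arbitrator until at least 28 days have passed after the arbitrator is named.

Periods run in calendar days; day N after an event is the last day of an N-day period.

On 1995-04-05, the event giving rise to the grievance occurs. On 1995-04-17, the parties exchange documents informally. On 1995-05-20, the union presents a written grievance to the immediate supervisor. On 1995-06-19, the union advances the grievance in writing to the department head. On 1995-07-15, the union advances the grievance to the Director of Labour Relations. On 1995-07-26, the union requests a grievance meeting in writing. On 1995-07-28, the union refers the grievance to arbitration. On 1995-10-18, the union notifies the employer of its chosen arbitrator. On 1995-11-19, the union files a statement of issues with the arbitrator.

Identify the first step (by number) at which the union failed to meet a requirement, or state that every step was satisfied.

(1) due by 1995-04-05 + 48 days = 1995-05-23; completed 1995-05-20, before the deadline.
(2) permitted from 1995-05-20 + 35 days = 1995-06-24 onward; acted on 1995-06-19, 5 days prematurely.

Step 2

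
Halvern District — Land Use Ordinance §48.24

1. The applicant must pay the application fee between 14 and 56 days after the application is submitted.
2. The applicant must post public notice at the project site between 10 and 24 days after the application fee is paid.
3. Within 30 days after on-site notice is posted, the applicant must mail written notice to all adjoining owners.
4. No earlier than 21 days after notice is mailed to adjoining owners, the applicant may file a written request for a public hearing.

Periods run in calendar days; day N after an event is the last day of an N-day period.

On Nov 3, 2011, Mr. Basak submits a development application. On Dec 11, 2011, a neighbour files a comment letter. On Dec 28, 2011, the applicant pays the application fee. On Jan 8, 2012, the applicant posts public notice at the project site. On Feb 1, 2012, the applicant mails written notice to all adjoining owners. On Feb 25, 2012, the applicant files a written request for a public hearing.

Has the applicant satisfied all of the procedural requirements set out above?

Yes

Step 1: the window is 14–56 days after Nov 3, 2011 (when the application is submitted), so Nov 17, 2011 through Dec 29, 2011; done Dec 28, 2011 — within the window.
Step 2: the window is 10–24 days after Dec 28, 2011 (when the application fee is paid), so Jan 7, 2012 through Jan 21, 2012; done Jan 8, 2012 — within the window.
Step 3: 30 days after Jan 8, 2012 (when on-site notice is posted) is Feb 7, 2012; done Feb 1, 2012 — timely.
Step 4: the earliest permitted date is 21 days after Feb 1, 2012 (when notice is mailed to adjoining owners), i.e. Feb 22, 2012; done Feb 25, 2012, after the minimum wait.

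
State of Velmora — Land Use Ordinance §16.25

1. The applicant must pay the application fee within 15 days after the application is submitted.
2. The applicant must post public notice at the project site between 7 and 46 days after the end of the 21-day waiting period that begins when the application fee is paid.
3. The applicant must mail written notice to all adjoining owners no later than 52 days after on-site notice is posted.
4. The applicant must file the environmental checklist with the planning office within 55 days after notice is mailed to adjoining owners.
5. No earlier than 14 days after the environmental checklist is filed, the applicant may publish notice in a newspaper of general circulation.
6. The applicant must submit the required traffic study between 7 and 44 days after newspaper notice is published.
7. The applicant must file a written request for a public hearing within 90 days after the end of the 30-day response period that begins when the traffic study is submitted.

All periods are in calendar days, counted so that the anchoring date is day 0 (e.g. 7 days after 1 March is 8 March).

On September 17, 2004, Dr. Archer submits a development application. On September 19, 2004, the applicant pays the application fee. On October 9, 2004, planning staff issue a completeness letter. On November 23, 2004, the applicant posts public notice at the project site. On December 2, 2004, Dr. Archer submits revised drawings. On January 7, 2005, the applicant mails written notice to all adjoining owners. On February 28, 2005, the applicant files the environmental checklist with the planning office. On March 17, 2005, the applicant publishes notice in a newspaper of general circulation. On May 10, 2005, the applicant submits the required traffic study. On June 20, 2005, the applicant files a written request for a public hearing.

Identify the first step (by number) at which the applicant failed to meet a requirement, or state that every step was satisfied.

Step 6

Step 1 — counting 15 days from September 17, 2004 (when the application is submitted) gives a deadline of October 2, 2004; September 19, 2004 is within that limit.
Step 2 — 7 and 46 days from October 10, 2004 (end of the 21-day waiting period, which began when the application fee is paid on September 19, 2004) are October 17, 2004 and November 25, 2004 respectively; November 23, 2004 falls inside that range.
Step 3 — counting 52 days from November 23, 2004 (when on-site notice is posted) gives a deadline of January 14, 2005; completed January 7, 2005, before the deadline.
Step 4 — counting 55 days from January 7, 2005 (when notice is mailed to adjoining owners) gives a deadline of March 3, 2005; completed February 28, 2005, before the deadline.
Step 5 — must wait 14 days from February 28, 2005 (when the environmental checklist is filed), so not before March 14, 2005; done March 17, 2005 — permitted.
Step 6 — 7 and 44 days from March 17, 2005 (when newspaper notice is published) are March 24, 2005 and April 30, 2005 respectively; done May 10, 2005 — 10 days after the window closed.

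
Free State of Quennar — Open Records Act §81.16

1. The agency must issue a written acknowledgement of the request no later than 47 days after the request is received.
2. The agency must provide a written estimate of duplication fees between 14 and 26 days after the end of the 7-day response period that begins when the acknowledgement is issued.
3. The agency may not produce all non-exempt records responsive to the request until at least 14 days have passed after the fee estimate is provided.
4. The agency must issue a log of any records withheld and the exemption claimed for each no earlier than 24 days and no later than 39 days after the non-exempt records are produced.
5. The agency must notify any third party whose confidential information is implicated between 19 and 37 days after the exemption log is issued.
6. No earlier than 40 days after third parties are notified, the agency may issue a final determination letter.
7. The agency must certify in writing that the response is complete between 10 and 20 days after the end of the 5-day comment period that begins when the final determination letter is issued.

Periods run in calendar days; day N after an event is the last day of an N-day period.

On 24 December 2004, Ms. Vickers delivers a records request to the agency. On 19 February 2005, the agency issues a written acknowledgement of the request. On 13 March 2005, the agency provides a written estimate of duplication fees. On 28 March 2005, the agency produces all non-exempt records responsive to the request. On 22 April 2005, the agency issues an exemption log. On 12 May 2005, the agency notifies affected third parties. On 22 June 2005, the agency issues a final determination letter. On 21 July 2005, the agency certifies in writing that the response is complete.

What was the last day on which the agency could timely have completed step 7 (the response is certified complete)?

17 July 2005

The final determination letter is issued on 22 June 2005; the 5-day comment period therefore ends 27 June 2005, and step 7 runs from that date. The window is 10–20 days after 27 June 2005; it closes on 17 July 2005.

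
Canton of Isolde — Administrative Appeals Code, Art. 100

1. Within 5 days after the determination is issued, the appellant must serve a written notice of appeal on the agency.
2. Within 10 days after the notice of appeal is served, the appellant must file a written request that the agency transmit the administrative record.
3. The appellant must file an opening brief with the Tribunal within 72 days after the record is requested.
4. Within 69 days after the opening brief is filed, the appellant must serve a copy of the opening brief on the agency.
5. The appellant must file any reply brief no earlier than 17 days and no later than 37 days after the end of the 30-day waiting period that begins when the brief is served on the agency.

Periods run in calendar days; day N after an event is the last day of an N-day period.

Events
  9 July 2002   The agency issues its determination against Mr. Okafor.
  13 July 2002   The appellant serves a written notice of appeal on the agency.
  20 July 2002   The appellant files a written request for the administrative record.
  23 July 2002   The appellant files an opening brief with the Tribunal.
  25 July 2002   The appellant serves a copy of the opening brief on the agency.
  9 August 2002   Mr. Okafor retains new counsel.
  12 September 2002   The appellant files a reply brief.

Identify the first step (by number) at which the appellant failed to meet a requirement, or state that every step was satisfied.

None — every step was satisfied

(1) due by 9 July 2002 + 5 days = 14 July 2002; 13 July 2002 is within that limit.
(2) due by 13 July 2002 + 10 days = 23 July 2002; 20 July 2002 is within that limit.
(3) due by 20 July 2002 + 72 days = 30 September 2002; completed 23 July 2002, before the deadline.
(4) due by 23 July 2002 + 69 days = 30 September 2002; done 25 July 2002 — timely.
(5) the permitted window runs from 24 August 2002 + 17 = 10 September 2002 to 24 August 2002 + 37 = 30 September 2002; done 12 September 2002 — within the window.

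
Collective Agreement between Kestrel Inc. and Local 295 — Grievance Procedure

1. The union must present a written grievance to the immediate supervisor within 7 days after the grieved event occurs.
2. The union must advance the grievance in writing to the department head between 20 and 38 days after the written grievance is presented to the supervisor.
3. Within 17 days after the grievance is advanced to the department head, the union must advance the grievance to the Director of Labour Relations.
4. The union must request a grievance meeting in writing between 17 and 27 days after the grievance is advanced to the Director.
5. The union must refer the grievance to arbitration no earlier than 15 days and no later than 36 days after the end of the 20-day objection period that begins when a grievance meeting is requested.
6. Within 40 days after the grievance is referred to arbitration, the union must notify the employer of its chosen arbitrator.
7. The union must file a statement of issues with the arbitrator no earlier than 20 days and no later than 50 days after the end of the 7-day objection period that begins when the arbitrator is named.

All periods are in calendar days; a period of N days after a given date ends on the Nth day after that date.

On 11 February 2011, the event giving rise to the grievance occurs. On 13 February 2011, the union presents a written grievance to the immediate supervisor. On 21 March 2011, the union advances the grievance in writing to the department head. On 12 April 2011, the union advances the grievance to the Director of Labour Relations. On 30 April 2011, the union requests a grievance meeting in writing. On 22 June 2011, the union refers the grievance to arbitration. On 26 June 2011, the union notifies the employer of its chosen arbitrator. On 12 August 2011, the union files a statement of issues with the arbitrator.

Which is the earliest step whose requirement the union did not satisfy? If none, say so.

Step 3

(1) due by 11 February 2011 + 7 days = 18 February 2011; done 13 February 2011 — timely.
(2) the permitted window runs from 13 February 2011 + 20 = 5 March 2011 to 13 February 2011 + 38 = 23 March 2011; done 21 March 2011 — within the window.
(3) due by 21 March 2011 + 17 days = 7 April 2011; done 12 April 2011 — 5 days late.
The analysis stops there.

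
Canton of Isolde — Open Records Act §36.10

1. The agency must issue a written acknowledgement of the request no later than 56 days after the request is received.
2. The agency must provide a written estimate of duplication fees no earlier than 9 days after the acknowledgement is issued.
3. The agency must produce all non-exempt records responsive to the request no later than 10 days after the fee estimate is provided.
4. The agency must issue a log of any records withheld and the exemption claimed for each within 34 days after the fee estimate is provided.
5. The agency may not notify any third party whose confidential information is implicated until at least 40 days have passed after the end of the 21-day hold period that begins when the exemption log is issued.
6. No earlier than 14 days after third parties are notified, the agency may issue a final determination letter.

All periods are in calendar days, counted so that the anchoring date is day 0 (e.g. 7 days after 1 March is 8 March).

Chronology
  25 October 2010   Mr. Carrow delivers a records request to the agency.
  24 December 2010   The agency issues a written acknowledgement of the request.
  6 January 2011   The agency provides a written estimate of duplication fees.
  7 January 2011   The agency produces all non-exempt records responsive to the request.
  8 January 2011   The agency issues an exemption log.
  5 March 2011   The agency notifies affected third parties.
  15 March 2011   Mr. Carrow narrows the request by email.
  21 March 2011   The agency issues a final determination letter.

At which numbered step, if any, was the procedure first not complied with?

Step 1

(1) due by 25 October 2010 + 56 days = 20 December 2010; done 24 December 2010 — 4 days late.
The procedure was therefore not followed at step 1.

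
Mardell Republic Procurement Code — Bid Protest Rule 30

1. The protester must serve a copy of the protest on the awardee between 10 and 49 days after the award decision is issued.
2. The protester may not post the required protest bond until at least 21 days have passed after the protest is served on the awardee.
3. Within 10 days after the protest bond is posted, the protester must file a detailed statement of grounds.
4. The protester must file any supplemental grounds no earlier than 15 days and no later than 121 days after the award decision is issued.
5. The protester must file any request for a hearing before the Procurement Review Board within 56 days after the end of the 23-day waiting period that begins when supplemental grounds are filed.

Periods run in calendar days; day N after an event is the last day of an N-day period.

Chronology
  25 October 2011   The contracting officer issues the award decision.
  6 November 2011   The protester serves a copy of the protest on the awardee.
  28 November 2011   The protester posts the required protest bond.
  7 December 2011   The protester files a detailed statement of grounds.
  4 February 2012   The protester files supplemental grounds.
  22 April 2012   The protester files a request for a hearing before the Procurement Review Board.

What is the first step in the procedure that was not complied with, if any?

None — every step was satisfied

(1) the permitted window runs from 25 October 2011 + 10 = 4 November 2011 to 25 October 2011 + 49 = 13 December 2011; done 6 November 2011 — within the window.
(2) permitted from 6 November 2011 + 21 days = 27 November 2011 onward; done 28 November 2011, after the minimum wait.
(3) due by 28 November 2011 + 10 days = 8 December 2011; 7 December 2011 is within that limit.
(4) the permitted window runs from 25 October 2011 + 15 = 9 November 2011 to 25 October 2011 + 121 = 23 February 2012; done 4 February 2012 — within the window.
(5) due by 27 February 2012 + 56 days = 23 April 2012; done 22 April 2012 — timely.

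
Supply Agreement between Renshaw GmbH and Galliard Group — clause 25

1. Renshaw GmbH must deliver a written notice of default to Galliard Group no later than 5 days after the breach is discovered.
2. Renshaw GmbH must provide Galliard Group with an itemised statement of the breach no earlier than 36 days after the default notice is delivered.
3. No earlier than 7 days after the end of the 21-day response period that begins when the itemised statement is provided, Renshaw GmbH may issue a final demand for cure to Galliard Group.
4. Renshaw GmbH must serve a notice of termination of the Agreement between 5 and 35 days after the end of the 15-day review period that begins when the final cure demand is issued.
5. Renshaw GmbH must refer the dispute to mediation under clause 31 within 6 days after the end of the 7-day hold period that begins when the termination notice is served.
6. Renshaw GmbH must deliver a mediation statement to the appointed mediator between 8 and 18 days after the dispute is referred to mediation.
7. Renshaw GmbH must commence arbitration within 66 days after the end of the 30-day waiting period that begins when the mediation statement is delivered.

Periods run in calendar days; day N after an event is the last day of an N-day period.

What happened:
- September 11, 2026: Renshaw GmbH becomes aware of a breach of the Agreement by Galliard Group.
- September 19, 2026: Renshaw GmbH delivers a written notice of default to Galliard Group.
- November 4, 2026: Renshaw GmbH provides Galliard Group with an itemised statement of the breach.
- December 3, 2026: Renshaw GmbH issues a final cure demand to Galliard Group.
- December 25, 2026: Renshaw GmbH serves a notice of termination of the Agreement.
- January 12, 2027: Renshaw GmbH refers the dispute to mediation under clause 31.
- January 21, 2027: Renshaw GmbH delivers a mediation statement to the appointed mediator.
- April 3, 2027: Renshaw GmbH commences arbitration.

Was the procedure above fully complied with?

No

Step 1: 5 days after September 11, 2026 (when the breach is discovered) is September 16, 2026; not done until September 19, 2026, 3 days after the deadline.
That is the first point of non-compliance.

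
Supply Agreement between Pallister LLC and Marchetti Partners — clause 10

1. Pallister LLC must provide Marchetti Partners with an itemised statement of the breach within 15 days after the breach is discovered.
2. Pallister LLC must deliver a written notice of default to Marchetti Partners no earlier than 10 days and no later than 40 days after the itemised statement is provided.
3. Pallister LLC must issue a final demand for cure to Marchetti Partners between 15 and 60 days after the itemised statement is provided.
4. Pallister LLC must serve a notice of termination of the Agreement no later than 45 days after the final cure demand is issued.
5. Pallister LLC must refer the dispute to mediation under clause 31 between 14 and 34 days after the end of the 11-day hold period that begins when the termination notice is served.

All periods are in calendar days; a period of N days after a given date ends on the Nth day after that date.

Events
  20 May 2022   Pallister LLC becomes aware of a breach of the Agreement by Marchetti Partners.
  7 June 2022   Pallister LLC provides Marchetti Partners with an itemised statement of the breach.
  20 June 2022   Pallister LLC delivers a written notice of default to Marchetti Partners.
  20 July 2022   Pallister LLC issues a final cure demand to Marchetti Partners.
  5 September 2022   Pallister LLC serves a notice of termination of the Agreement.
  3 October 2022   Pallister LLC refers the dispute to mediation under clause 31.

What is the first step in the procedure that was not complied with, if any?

Step 1

Step 1: 15 days after 20 May 2022 (when the breach is discovered) is 4 June 2022; done 7 June 2022 — 3 days late.
The procedure was therefore not followed at step 1.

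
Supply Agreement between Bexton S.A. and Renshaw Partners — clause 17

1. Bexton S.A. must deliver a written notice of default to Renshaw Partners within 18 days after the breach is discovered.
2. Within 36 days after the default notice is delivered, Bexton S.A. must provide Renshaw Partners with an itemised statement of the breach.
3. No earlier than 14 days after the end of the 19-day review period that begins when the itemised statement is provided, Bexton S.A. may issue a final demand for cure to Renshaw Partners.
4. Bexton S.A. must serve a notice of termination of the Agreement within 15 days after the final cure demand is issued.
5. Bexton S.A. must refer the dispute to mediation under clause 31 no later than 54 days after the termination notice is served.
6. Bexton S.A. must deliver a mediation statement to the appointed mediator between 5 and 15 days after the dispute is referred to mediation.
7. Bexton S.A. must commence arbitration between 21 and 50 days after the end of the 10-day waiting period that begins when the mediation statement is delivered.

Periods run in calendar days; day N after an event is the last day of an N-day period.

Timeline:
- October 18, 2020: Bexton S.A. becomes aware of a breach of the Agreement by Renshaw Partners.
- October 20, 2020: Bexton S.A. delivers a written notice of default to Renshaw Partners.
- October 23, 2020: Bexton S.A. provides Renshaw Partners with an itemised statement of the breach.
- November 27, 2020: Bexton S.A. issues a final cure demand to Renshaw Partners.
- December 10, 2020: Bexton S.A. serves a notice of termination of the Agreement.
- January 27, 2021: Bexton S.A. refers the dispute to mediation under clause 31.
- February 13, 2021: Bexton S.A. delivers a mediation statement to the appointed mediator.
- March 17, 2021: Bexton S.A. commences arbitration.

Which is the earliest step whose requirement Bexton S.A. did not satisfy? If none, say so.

Step 6

Step 1: 18 days after October 18, 2020 (when the breach is discovered) is November 5, 2020; completed October 20, 2020, before the deadline.
Step 2: 36 days after October 20, 2020 (when the default notice is delivered) is November 25, 2020; October 23, 2020 is within that limit.
Step 3: the earliest permitted date is 14 days after November 11, 2020 (end of the 19-day review period, which began when the itemised statement is provided on October 23, 2020), i.e. November 25, 2020; November 27, 2020 is on or after that date.
Step 4: 15 days after November 27, 2020 (when the final cure demand is issued) is December 12, 2020; done December 10, 2020 — timely.
Step 5: 54 days after December 10, 2020 (when the termination notice is served) is February 2, 2021; completed January 27, 2021, before the deadline.
Step 6: the window is 5–15 days after January 27, 2021 (when the dispute is referred to mediation), so February 1, 2021 through February 11, 2021; done February 13, 2021 — 2 days after the window closed.
The analysis stops there.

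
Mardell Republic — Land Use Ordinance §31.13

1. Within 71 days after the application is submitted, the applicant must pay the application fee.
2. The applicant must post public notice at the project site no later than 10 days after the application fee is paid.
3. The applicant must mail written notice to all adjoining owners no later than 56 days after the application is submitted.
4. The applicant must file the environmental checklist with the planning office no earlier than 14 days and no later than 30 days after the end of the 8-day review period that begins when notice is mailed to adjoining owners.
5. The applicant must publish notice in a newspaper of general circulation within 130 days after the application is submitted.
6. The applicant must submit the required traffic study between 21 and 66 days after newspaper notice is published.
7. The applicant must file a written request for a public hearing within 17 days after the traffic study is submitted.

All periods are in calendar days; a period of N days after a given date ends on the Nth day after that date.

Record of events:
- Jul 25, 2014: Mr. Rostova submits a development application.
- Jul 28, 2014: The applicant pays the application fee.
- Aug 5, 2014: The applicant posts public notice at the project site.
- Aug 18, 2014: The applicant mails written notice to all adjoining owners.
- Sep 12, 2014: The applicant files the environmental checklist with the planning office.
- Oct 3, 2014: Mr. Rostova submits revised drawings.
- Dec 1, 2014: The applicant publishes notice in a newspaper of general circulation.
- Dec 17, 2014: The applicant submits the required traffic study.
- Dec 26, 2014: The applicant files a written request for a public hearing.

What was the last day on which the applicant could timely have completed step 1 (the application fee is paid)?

Oct 4, 2014

Step 1 runs from Jul 25, 2014, when the application is submitted. 71 days after Jul 25, 2014 is Oct 4, 2014.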